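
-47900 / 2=-23950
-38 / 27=-1.41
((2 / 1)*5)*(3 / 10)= 3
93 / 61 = 1.52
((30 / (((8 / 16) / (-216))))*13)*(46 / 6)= -1291680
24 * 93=2232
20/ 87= 0.23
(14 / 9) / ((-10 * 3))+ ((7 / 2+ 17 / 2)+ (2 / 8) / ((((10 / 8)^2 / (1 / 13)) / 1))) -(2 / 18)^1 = 11.85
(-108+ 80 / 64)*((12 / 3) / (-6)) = 427/6 = 71.17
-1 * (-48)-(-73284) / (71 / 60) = 61978.14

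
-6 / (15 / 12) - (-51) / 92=-1953/460 = -4.25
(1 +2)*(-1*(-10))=30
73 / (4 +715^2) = 73/511229 = 0.00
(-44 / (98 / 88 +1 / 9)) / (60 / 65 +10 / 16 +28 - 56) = 604032/444745 = 1.36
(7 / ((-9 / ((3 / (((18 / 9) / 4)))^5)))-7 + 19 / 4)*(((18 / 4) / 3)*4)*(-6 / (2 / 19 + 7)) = 153273/5 = 30654.60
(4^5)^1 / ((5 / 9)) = 9216/5 = 1843.20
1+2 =3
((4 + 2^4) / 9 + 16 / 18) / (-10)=-14/45 = -0.31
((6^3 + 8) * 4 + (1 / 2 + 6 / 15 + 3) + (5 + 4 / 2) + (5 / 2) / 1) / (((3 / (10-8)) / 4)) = 36376/15 = 2425.07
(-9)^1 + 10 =1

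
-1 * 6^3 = -216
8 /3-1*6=-10/3 = -3.33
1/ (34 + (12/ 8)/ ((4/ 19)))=8/329 = 0.02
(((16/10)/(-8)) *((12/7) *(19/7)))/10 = -0.09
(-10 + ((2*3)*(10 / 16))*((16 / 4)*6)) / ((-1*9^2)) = -80/81 = -0.99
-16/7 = -2.29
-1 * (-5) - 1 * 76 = -71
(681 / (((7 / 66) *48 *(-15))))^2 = 6235009/78400 = 79.53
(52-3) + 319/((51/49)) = 18130/51 = 355.49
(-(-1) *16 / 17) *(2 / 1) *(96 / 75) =1024/425 = 2.41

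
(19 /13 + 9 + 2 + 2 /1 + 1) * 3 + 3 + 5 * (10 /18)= 6103/117 = 52.16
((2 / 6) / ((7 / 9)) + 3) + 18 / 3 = 66/7 = 9.43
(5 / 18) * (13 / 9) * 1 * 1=65/162 = 0.40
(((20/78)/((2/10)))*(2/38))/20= 5/1482 = 0.00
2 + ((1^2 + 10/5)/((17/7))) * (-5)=-4.18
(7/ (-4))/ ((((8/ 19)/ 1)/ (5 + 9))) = -931/16 = -58.19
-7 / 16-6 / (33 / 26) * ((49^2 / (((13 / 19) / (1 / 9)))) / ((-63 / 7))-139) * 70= 860091043/14256 = 60331.86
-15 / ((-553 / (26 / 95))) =78/10507 = 0.01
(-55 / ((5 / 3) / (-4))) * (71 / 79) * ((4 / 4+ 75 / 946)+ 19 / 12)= 1073023/3397 = 315.87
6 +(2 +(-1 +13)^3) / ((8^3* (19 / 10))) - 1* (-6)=33509/2432 = 13.78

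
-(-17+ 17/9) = 136/9 = 15.11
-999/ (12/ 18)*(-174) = 260739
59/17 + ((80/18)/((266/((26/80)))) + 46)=2013575/40698 = 49.48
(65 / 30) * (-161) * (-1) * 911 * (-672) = -213552976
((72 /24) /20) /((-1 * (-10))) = 3/200 = 0.02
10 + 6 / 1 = 16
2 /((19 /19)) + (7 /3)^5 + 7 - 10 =16564/243 = 68.16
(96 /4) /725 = 24/725 = 0.03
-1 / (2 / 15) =-15/2 = -7.50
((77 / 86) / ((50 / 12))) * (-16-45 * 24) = -253176/1075 = -235.51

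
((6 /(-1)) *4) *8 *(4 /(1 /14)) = -10752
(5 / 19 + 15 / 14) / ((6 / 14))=355/114 = 3.11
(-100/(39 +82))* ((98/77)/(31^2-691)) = -140/35937 = 0.00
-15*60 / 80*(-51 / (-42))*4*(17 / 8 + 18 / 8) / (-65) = 765/208 = 3.68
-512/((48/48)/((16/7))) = -8192/7 = -1170.29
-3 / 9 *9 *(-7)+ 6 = 27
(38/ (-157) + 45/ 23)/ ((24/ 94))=290977/43332 = 6.72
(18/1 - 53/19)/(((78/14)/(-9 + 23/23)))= -16184/741 = -21.84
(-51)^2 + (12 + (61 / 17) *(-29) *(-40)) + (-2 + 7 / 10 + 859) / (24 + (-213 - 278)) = 6773.52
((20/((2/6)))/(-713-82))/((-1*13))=4/689 = 0.01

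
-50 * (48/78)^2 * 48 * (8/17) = -1228800/2873 = -427.71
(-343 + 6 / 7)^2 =5736025/49 = 117061.73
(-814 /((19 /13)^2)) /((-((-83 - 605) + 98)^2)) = 68783/62832050 = 0.00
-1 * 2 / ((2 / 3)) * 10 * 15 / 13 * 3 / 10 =-135/13 = -10.38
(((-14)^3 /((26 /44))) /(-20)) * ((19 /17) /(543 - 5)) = 0.48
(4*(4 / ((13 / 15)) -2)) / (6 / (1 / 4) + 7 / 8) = 1088/2587 = 0.42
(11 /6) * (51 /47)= 187/94 = 1.99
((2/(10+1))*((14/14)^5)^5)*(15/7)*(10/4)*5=375/77 = 4.87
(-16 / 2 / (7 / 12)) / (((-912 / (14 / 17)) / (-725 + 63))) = -2648/323 = -8.20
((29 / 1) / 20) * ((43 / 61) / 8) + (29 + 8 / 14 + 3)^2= 507424943/478240 = 1061.03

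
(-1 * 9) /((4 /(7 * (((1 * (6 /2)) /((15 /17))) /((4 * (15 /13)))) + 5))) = -9141/400 = -22.85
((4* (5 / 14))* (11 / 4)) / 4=55/56 = 0.98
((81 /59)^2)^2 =43046721/12117361 = 3.55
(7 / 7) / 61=1/61 = 0.02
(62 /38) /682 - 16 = -6687/418 = -16.00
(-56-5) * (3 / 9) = -61/3 = -20.33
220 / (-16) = -55/4 = -13.75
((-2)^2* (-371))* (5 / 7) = -1060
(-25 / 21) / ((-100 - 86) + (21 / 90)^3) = 225000/35151599 = 0.01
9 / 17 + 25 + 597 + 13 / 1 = 10804/17 = 635.53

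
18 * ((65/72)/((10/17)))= 27.62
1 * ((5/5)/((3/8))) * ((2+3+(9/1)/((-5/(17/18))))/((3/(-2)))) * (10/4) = -44/3 = -14.67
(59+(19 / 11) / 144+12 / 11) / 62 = 95203/98208 = 0.97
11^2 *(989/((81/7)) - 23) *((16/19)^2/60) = 7836928/87723 = 89.34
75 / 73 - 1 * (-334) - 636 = -21971/73 = -300.97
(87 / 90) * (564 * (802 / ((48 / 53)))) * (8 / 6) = 28967839/45 = 643729.76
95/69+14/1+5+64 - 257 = -11911/69 = -172.62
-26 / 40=-13/20 = -0.65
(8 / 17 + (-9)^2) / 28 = 1385/476 = 2.91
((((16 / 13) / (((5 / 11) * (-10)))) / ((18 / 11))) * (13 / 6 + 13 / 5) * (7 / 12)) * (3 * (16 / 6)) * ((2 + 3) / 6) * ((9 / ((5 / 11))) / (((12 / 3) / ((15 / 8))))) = -102487/3600 = -28.47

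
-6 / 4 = -3/2 = -1.50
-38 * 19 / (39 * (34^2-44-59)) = -0.02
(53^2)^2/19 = 7890481/19 = 415288.47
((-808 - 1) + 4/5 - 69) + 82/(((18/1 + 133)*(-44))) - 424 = -21613137/16610 = -1301.21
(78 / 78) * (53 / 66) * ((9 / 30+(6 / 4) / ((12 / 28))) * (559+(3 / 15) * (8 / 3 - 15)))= 4203218/2475 = 1698.27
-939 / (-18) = 313/6 = 52.17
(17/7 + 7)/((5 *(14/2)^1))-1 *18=-4344/245 = -17.73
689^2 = 474721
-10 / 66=-5/33 = -0.15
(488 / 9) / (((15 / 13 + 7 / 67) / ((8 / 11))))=425048/13563 = 31.34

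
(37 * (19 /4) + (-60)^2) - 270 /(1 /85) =-76697/4 = -19174.25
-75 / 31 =-2.42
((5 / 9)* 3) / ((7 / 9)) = 15/7 = 2.14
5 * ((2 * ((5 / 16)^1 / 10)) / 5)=1/16 = 0.06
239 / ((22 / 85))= 20315/22 = 923.41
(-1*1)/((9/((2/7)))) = -2/63 = -0.03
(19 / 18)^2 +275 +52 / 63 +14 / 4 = 636037/2268 = 280.44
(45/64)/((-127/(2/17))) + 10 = 690835/69088 = 10.00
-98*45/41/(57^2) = -490/14801 = -0.03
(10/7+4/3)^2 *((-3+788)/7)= 2640740/3087 = 855.44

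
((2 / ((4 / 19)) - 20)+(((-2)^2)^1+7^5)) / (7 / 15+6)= 504015/194 = 2598.02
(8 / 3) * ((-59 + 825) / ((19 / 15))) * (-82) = -2512480/19 = -132235.79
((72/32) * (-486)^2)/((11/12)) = 6377292/11 = 579753.82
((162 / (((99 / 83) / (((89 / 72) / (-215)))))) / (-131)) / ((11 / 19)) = 140353/13631860 = 0.01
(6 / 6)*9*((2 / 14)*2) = 18/7 = 2.57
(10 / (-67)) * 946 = -9460/67 = -141.19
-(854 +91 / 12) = -10339/12 = -861.58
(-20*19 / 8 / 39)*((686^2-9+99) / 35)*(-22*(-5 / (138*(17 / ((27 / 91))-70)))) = 737800305/717899 = 1027.72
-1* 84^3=-592704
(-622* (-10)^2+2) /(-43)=62198/43 = 1446.47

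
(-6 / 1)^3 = -216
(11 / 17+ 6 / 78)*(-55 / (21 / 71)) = -624800/4641 = -134.63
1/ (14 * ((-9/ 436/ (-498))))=36188/21 = 1723.24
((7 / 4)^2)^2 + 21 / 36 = 7651/768 = 9.96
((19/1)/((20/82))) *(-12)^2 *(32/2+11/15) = 4692696/25 = 187707.84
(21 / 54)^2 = 49/324 = 0.15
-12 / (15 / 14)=-56/5 = -11.20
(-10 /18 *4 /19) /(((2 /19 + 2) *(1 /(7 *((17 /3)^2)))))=-2023/162 = -12.49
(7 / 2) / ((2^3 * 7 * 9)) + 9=1297/144 = 9.01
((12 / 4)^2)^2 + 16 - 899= -802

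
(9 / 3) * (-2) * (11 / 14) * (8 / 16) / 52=-33/728 = -0.05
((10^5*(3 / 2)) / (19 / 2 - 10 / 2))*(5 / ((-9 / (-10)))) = 5000000/27 = 185185.19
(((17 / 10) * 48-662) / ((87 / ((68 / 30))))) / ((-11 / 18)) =197336/7975 = 24.74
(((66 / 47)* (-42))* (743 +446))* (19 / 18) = -3479014/47 = -74021.57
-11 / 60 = -0.18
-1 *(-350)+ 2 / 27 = 9452/27 = 350.07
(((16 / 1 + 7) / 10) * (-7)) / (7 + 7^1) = -23/20 = -1.15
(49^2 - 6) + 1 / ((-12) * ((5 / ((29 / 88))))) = 12645571/5280 = 2394.99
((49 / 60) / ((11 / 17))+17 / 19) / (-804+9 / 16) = -108188/40300425 = 0.00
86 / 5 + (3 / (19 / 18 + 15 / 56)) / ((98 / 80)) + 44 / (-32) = 3301077/186760 = 17.68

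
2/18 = 0.11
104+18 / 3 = 110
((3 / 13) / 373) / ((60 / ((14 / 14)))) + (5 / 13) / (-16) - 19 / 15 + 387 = 34528697/89520 = 385.71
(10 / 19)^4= 10000/130321 = 0.08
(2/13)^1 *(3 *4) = 24/13 = 1.85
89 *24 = 2136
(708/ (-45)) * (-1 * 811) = 191396/15 = 12759.73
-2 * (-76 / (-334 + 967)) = 0.24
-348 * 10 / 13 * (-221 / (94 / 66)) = 1952280/47 = 41537.87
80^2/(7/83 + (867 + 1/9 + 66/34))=40636800/5518583 = 7.36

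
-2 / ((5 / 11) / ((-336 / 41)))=7392/205 = 36.06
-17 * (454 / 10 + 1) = -3944/5 = -788.80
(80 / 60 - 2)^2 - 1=-5/9 = -0.56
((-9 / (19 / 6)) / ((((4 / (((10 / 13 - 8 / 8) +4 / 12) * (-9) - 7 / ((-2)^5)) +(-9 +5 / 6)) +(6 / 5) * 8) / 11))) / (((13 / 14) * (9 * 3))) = 2707320/9218287 = 0.29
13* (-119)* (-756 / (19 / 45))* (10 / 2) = 263144700/19 = 13849721.05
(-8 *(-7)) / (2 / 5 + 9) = 280/47 = 5.96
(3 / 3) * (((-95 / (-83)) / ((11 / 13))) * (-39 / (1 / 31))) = -1493115/913 = -1635.39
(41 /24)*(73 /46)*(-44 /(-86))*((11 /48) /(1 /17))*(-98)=-301673449/569664 = -529.56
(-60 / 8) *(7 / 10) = -21/4 = -5.25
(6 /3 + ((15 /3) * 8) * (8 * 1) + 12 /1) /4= 83.50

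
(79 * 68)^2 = 28858384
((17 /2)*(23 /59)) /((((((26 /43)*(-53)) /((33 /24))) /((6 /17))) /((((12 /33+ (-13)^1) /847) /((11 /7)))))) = 412413/865703696 = 0.00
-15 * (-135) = 2025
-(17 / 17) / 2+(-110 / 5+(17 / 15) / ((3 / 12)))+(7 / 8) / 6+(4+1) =-12.82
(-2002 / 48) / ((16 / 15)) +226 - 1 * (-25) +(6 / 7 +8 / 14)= 191141/896 = 213.33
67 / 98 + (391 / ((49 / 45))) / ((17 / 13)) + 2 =27173/98 = 277.28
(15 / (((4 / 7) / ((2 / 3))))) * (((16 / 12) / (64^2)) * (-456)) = -665/256 = -2.60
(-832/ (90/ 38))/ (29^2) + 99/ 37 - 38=-50048311/1400265 = -35.74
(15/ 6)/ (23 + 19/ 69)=345/3212 = 0.11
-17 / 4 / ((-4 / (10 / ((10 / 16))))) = 17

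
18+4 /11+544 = 6186/11 = 562.36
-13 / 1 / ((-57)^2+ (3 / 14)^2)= -2548/636813 = 0.00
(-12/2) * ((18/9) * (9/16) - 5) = 93/4 = 23.25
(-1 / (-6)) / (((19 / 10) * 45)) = 1/513 = 0.00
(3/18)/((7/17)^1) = 17/42 = 0.40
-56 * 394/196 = -788/7 = -112.57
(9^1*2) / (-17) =-18/17 = -1.06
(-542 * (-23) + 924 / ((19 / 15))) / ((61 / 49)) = 12284986/1159 = 10599.64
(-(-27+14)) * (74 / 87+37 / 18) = 37.78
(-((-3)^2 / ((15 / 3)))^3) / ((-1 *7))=729/875 = 0.83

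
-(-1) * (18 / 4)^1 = 9/2 = 4.50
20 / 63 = 0.32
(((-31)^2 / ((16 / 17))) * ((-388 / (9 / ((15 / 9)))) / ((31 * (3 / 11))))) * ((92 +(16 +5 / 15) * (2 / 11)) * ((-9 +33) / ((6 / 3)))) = -801034730/81 = -9889317.65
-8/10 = -4/5 = -0.80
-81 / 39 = -27/13 = -2.08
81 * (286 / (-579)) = -7722/193 = -40.01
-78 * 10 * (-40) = 31200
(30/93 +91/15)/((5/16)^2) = 760576/11625 = 65.43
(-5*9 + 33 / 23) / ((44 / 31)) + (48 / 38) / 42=-2063599/67298 = -30.66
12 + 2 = 14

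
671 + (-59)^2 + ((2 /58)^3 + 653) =117189146/24389 = 4805.00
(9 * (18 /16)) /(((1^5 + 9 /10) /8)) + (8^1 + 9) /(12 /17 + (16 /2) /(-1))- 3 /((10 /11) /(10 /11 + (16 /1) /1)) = -182579/11780 = -15.50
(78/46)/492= 13/3772 = 0.00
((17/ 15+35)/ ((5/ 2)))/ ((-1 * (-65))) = 1084/4875 = 0.22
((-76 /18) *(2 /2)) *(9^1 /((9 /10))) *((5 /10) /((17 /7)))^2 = -4655/2601 = -1.79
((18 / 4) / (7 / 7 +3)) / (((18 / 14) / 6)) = 21/4 = 5.25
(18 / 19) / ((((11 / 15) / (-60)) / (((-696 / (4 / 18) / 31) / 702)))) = 939600/84227 = 11.16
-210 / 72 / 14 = -5/24 = -0.21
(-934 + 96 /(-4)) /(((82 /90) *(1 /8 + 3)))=-68976/205 = -336.47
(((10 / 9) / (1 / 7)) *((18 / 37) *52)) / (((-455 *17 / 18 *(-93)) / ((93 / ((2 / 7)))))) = 1008/629 = 1.60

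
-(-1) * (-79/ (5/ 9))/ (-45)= 79/25 = 3.16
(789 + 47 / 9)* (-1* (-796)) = 5689808/9 = 632200.89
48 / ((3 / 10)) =160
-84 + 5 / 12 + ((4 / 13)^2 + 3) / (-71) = -12041273/143988 = -83.63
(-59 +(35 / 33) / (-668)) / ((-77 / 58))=37718299/848694 = 44.44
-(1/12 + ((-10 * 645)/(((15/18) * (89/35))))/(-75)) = -43433/1068 = -40.67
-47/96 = -0.49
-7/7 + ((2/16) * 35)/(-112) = -133/128 = -1.04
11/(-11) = -1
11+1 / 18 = 199/18 = 11.06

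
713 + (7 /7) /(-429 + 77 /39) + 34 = 12440499/16654 = 747.00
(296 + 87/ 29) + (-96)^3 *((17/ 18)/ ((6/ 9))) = -1253077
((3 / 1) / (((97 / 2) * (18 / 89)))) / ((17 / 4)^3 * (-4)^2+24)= 356/1457619 = 0.00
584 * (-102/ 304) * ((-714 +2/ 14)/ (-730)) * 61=-818193/70 = -11688.47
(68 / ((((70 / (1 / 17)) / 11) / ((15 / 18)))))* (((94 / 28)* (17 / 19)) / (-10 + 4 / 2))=-8789/44688 = -0.20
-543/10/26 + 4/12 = -1369/780 = -1.76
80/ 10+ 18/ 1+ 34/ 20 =277/10 = 27.70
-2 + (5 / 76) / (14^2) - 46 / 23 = -59579/14896 = -4.00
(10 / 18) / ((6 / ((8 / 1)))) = 20/27 = 0.74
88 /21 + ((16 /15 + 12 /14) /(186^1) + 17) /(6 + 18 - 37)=365854/126945 = 2.88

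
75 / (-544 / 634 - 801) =-0.09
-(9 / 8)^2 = -81/64 = -1.27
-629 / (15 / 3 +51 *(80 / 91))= -57239/4535 = -12.62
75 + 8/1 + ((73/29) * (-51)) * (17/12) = -11469/116 = -98.87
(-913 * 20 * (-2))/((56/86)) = 392590/7 = 56084.29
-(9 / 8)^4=-1.60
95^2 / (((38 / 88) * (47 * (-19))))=-1100/47 = -23.40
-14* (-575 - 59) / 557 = 8876/557 = 15.94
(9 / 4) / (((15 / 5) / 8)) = 6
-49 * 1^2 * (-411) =20139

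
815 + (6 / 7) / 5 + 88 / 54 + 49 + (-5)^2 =841807/945 = 890.80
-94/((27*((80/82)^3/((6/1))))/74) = -119853619/72000 = -1664.63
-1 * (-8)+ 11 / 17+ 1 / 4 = 605/68 = 8.90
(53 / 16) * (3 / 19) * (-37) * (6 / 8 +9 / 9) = -33.87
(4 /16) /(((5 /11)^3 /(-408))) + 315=-96387/125 = -771.10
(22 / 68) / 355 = 11/12070 = 0.00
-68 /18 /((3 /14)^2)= -6664/81 = -82.27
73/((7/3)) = 219/7 = 31.29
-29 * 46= -1334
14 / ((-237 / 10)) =-140/237 = -0.59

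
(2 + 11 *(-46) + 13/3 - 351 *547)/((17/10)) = -113233.33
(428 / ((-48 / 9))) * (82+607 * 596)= -58077567/2 = -29038783.50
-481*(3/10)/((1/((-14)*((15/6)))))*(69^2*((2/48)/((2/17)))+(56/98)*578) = 325894335/32 = 10184197.97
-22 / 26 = -0.85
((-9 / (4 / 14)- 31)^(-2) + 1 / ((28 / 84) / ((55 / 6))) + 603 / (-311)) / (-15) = -82808121/48593750 = -1.70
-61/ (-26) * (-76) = -2318/13 = -178.31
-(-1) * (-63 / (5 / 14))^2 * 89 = 69235236/25 = 2769409.44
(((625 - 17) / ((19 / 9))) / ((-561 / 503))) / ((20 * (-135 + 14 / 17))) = 0.10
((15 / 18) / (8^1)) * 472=295/6 = 49.17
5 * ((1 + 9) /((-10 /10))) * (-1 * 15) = 750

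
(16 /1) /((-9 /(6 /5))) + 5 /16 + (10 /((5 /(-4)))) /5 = -821/240 = -3.42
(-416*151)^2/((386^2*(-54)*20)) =-123307808/5028615 = -24.52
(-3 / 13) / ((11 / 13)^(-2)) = -363/2197 = -0.17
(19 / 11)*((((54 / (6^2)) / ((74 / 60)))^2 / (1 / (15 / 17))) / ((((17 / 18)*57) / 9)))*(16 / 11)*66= 157464000/4352051 = 36.18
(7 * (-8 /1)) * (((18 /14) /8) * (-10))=90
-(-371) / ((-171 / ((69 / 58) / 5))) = -8533/16530 = -0.52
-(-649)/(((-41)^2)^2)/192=649/542546112 = 0.00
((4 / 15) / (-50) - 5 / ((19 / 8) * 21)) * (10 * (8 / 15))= -84256/149625 = -0.56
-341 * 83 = -28303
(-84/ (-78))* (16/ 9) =224/117 = 1.91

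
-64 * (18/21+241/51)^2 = -1994.61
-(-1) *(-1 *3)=-3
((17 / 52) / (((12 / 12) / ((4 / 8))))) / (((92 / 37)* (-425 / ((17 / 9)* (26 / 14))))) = -629/1159200 = 0.00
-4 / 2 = -2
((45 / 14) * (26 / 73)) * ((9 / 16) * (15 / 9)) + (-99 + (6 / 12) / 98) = -5604251/57232 = -97.92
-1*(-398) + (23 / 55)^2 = 1204479/3025 = 398.17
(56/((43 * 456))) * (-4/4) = -7/2451 = 0.00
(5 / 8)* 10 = 25/4 = 6.25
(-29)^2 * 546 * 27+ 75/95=235562433/19 = 12398022.79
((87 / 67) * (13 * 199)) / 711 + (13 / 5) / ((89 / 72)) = 48247979/7066155 = 6.83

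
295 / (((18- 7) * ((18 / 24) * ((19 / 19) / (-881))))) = -1039580/33 = -31502.42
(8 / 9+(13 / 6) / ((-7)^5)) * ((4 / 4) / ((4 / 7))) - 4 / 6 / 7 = 252409/172872 = 1.46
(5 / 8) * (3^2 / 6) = 15/16 = 0.94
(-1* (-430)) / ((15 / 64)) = 5504/3 = 1834.67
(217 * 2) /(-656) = -217/328 = -0.66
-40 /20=-2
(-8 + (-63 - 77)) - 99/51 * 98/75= -63978/425 = -150.54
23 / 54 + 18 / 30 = 277/270 = 1.03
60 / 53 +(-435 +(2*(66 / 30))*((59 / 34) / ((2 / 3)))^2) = -247557393/612680 = -404.06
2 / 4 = 1/2 = 0.50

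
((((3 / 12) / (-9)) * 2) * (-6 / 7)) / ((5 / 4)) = 4/105 = 0.04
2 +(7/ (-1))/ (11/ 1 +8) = 31/19 = 1.63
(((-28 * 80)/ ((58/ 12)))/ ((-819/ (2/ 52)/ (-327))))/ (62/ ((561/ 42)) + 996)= -81532/11463439 = -0.01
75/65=15/13 = 1.15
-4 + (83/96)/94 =-36013/9024 = -3.99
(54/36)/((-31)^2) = 3/1922 = 0.00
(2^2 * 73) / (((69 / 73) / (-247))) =-5265052/69 = -76305.10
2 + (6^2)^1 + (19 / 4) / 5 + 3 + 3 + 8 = 1059/20 = 52.95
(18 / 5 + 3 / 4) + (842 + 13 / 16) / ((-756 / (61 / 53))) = 3276913/1068480 = 3.07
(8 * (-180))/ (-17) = 1440/17 = 84.71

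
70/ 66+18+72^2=171701/33 = 5203.06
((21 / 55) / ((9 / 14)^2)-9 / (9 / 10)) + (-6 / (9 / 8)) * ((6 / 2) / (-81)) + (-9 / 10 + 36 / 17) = -1160399/151470 = -7.66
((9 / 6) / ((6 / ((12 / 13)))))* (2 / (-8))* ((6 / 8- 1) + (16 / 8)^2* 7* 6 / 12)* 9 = -1485/208 = -7.14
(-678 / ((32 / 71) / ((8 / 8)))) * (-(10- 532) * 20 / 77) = -31410045/154 = -203961.33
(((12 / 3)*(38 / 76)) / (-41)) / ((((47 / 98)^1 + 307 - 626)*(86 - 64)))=98/14077965 = 0.00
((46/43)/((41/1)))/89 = 46/156907 = 0.00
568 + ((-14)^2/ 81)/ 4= 46057/81 = 568.60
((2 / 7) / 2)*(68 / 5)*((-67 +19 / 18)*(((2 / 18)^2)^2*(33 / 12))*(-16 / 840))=221969/217005075 = 0.00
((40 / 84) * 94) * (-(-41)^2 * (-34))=53724760/21 = 2558321.90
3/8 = 0.38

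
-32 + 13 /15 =-467/15 = -31.13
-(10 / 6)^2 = -25/9 = -2.78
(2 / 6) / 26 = 1/78 = 0.01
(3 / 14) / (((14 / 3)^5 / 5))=3645/7529536 = 0.00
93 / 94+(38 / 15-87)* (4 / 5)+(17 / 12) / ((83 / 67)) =-25528299/390100 = -65.44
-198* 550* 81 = -8820900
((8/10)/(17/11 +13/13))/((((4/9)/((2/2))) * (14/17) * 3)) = 561/1960 = 0.29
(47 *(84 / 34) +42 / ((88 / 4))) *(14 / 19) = 308994/3553 = 86.97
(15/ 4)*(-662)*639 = -1586317.50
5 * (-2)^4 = 80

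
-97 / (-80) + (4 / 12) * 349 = 28211/240 = 117.55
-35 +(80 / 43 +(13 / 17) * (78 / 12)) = -41183/1462 = -28.17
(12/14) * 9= 54/7 = 7.71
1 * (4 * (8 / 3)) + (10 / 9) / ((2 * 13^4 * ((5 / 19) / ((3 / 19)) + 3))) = 4265111/399854 = 10.67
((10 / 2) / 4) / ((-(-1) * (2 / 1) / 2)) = 5/4 = 1.25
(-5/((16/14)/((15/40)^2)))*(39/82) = -12285/41984 = -0.29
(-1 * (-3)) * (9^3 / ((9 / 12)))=2916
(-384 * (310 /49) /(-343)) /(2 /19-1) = -2261760/285719 = -7.92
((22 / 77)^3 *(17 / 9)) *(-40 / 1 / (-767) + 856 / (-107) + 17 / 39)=-2350760/7103187 = -0.33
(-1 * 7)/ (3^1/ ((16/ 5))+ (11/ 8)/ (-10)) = -35/4 = -8.75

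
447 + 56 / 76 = 8507/19 = 447.74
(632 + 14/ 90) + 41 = 30292/45 = 673.16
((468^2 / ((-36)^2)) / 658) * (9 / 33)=507/7238 = 0.07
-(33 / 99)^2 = -1/9 = -0.11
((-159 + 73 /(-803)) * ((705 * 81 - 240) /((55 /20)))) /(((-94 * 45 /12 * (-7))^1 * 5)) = -1516400/5687 = -266.64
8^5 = 32768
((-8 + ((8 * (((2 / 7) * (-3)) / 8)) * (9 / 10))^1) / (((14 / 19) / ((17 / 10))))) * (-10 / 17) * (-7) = -5833/70 = -83.33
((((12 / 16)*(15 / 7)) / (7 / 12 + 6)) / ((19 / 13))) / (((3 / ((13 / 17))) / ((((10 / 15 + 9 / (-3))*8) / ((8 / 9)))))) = -22815/25517 = -0.89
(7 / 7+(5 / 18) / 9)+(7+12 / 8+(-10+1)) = 43/81 = 0.53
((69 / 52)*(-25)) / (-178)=1725/9256 = 0.19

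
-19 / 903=-0.02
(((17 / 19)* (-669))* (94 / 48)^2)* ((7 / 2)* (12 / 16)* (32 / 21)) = -8374319/912 = -9182.37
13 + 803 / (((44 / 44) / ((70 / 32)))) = 28313/16 = 1769.56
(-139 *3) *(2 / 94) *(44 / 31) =-12.59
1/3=0.33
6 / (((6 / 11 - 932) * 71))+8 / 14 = 1454701/2546131 = 0.57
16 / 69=0.23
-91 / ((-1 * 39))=7/3 = 2.33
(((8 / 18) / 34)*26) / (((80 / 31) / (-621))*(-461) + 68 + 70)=55614/22894903 = 0.00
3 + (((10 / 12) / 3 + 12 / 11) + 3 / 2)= 581/99 = 5.87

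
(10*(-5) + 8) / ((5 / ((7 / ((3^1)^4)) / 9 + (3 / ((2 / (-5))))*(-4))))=-306278/1215 = -252.08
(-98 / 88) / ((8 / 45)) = -2205/352 = -6.26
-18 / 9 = -2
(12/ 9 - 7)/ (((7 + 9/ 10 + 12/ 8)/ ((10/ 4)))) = -425/282 = -1.51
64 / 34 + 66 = 67.88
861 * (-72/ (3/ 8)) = -165312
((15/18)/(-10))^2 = 0.01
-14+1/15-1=-224/15 = -14.93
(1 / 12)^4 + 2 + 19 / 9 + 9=271873/20736 = 13.11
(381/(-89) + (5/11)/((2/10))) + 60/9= 13682/2937 = 4.66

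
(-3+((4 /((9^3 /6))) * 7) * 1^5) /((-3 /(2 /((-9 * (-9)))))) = 1346/59049 = 0.02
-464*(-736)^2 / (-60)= 62836736/15 = 4189115.73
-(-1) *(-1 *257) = -257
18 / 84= 3/14 = 0.21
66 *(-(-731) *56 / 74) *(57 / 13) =77000616/481 = 160084.44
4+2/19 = 78/19 = 4.11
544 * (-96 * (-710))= 37079040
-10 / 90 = -1/9 = -0.11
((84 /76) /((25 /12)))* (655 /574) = 2358/3895 = 0.61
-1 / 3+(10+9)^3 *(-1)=-20578/3 = -6859.33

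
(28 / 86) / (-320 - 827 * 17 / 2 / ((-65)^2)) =-118300/116876537 = 0.00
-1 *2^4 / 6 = -8/3 = -2.67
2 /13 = 0.15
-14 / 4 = -7/2 = -3.50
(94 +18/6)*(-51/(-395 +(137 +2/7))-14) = -2415203/1804 = -1338.80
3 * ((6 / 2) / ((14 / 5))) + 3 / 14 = 24/7 = 3.43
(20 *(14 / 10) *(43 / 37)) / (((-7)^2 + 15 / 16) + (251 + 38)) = 19264/200651 = 0.10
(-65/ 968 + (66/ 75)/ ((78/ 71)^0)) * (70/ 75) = 45899/60500 = 0.76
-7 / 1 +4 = -3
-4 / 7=-0.57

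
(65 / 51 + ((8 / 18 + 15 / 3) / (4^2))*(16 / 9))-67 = -89671/1377 = -65.12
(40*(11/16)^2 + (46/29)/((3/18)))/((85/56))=18.73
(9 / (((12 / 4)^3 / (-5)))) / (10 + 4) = -5/42 = -0.12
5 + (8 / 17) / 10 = 429/85 = 5.05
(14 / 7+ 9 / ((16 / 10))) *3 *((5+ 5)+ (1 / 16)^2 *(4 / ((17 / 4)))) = 497943/2176 = 228.83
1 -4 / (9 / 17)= -59/9 = -6.56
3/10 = 0.30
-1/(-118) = 1/118 = 0.01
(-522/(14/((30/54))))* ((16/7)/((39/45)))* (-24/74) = 417600/23569 = 17.72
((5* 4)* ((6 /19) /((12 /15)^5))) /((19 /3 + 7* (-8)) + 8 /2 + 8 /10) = -703125/1636736 = -0.43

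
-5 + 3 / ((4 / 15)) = 25/4 = 6.25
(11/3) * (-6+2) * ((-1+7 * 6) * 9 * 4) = -21648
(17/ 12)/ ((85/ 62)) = 31/30 = 1.03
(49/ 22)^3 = 117649/10648 = 11.05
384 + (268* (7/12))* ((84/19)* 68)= 900272/19 = 47382.74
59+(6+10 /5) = 67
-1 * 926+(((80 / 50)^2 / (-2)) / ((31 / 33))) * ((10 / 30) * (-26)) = -708498/775 = -914.19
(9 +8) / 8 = 17/8 = 2.12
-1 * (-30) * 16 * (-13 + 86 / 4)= 4080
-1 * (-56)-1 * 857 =-801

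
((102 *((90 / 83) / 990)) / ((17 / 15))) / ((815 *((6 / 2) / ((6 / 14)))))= 18/1041733 = 0.00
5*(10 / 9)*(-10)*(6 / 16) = -125/6 = -20.83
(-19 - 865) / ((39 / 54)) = -1224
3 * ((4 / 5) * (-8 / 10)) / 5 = -48/125 = -0.38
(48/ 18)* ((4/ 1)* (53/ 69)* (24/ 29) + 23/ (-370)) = 6.61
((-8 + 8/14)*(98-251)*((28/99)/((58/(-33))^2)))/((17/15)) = 77220/841 = 91.82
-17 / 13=-1.31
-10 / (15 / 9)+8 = 2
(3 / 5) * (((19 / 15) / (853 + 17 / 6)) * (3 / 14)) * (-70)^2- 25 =-123587/5135 = -24.07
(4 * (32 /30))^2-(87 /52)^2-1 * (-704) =437686159/608400 = 719.41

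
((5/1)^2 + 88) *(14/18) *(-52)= -41132/9 = -4570.22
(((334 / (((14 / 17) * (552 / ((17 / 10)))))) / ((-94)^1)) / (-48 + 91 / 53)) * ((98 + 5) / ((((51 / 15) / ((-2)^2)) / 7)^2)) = 31907855/15910158 = 2.01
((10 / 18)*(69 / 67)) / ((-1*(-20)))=23/804 = 0.03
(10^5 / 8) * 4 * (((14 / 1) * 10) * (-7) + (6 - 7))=-49050000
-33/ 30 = -11/10 = -1.10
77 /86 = 0.90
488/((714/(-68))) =-976/21 = -46.48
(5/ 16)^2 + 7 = 1817/256 = 7.10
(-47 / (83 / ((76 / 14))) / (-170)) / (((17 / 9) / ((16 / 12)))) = 10716/839545 = 0.01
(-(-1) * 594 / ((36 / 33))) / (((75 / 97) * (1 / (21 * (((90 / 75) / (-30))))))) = -739431/1250 = -591.54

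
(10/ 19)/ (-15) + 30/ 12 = 281/114 = 2.46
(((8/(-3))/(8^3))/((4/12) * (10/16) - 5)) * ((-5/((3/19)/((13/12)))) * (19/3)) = -4693/19872 = -0.24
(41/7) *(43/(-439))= -1763/3073 = -0.57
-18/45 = -2/5 = -0.40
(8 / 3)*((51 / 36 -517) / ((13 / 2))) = -24748/117 = -211.52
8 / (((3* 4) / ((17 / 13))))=34/39 = 0.87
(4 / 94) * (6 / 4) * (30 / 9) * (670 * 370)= 2479000/47 = 52744.68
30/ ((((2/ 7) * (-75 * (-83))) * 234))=7/97110 = 0.00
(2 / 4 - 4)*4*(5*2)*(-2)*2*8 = 4480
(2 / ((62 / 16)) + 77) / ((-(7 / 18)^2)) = -778572/1519 = -512.56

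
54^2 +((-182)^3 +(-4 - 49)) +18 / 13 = -78334147/13 = -6025703.62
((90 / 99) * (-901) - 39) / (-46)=9439/506 = 18.65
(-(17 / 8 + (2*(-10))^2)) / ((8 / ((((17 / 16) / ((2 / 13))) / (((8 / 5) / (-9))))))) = 31993065/16384 = 1952.70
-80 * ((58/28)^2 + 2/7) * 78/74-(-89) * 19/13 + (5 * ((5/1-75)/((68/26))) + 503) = 45412495/400673 = 113.34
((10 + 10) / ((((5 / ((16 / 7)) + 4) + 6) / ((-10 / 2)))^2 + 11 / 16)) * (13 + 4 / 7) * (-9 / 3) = -1459200/11879 = -122.84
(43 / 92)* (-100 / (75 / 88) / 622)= -1892/21459 = -0.09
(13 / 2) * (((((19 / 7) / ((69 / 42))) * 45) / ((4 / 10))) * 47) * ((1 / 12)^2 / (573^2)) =290225/241650144 = 0.00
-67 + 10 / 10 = -66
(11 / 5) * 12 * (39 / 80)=12.87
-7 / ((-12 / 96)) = 56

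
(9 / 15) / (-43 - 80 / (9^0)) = -1/205 = 0.00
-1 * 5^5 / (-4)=3125/4 = 781.25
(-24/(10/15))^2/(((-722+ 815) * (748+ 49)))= 432/24707 = 0.02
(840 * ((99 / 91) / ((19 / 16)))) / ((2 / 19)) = 95040/13 = 7310.77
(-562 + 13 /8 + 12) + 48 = -4003/8 = -500.38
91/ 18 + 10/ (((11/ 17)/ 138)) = 423281/198 = 2137.78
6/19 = 0.32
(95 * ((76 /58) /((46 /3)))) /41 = 5415/27347 = 0.20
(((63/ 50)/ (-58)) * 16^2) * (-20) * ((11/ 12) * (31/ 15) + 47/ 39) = 3249344/9425 = 344.76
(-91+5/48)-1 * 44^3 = -4093195/48 = -85274.90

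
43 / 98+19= 1905/98 = 19.44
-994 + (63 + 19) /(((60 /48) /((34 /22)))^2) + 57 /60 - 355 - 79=-15750633/12100 = -1301.71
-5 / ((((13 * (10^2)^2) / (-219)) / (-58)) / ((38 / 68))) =-120669/442000 = -0.27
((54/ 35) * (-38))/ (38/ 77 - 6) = 5643/530 = 10.65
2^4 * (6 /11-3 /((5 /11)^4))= -7670448/6875 = -1115.70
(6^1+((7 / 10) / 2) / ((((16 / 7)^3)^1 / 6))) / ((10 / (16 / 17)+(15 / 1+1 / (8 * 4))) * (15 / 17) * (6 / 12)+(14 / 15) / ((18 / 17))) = 116110017/229375616 = 0.51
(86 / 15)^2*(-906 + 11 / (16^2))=-29779.81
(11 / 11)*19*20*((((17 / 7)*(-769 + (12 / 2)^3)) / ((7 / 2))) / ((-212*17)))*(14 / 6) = 15010/159 = 94.40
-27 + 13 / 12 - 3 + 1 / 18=-28.86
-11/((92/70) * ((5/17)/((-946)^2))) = -585722522/23 = -25466196.61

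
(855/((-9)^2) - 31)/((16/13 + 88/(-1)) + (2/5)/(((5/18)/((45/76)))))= 227240/954963 = 0.24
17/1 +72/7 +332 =2515/7 = 359.29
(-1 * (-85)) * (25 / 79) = 2125/79 = 26.90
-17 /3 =-5.67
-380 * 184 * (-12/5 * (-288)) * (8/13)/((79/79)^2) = -386629632/13 = -29740740.92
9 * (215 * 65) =125775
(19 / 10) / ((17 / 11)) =209/170 = 1.23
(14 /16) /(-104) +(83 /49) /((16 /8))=34185/40768 = 0.84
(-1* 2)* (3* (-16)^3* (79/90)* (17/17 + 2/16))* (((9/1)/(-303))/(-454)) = 182016/114635 = 1.59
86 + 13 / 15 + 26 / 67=87691/1005 = 87.25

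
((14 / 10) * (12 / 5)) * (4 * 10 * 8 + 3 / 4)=26943/25 = 1077.72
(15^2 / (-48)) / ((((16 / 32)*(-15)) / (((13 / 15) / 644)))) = 13/15456 = 0.00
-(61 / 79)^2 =-3721/6241 = -0.60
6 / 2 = 3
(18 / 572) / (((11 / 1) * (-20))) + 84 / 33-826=-823.45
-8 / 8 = -1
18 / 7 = 2.57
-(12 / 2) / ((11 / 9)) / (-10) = 27/55 = 0.49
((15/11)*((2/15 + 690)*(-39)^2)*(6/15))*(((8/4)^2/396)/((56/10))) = 874744/847 = 1032.76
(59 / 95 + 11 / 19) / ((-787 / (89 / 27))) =-178/35415 = -0.01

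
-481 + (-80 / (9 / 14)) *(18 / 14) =-641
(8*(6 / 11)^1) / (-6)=-8/11 = -0.73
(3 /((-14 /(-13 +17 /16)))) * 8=573/28 = 20.46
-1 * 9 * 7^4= -21609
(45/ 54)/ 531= 5/3186 = 0.00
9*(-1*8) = -72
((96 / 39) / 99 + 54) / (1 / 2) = 139060/1287 = 108.05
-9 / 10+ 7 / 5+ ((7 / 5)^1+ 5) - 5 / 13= 847/130 = 6.52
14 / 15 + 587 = 8819/15 = 587.93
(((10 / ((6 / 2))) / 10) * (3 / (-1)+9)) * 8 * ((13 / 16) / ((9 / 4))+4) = 628/9 = 69.78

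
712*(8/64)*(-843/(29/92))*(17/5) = -117342228/145 = -809256.74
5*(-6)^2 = 180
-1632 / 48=-34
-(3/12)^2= -1/16 = -0.06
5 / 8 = 0.62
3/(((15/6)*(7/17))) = 102/35 = 2.91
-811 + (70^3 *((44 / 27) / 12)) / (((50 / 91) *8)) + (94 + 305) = 1649971/162 = 10185.01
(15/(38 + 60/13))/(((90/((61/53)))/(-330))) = -1.49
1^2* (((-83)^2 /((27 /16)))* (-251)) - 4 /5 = -138331228/135 = -1024675.76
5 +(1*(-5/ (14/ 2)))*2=25/7 = 3.57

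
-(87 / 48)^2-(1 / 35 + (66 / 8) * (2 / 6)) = -54331/8960 = -6.06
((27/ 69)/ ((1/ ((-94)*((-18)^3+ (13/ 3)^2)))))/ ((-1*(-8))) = 2458993/92 = 26728.18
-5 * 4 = -20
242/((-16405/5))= -242/3281 = -0.07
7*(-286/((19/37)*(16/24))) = -111111/19 = -5847.95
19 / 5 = 3.80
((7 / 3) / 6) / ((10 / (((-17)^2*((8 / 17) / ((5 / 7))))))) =1666/225 = 7.40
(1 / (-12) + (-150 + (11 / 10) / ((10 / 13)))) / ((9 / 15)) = -11149/45 = -247.76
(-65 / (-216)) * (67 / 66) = 4355/14256 = 0.31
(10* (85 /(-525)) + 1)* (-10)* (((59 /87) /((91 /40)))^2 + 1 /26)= 79803265/101250513 = 0.79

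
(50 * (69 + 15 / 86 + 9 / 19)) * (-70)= -199158750/817 = -243768.36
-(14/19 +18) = -356/19 = -18.74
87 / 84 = 29/28 = 1.04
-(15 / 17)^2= -225/289 = -0.78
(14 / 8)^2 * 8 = 49/2 = 24.50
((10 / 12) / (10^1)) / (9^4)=1/78732 = 0.00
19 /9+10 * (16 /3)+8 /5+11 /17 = 44134/765 = 57.69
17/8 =2.12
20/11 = 1.82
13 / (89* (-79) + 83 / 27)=-351/189754 = 0.00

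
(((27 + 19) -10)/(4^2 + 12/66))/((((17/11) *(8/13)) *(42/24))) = 14157/10591 = 1.34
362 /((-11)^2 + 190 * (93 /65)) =4706/5107 = 0.92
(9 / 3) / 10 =3/10 = 0.30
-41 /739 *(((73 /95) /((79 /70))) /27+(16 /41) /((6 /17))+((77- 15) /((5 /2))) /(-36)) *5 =-3672317/29949453 = -0.12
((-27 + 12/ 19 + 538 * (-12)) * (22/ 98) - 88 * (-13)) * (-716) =29637388/133 = 222837.50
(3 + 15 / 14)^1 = 57/14 = 4.07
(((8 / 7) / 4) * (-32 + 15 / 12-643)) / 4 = -48.12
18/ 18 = 1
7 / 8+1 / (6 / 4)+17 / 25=1333/600 = 2.22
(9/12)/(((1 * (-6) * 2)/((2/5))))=-1/40 = -0.02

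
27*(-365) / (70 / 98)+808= -12989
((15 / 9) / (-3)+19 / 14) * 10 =505/63 = 8.02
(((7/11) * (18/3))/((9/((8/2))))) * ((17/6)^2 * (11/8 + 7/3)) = 180047/3564 = 50.52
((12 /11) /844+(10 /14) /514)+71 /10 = 148285502/20877395 = 7.10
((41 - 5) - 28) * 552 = 4416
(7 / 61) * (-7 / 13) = -49/793 = -0.06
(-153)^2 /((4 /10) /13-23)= -1521585/1493 = -1019.15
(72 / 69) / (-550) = -12/6325 = 0.00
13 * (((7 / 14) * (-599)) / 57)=-7787/114 = -68.31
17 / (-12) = -17/12 = -1.42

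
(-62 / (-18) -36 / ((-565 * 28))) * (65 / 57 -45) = -61343000/405783 = -151.17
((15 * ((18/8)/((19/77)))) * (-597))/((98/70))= -4432725/76 = -58325.33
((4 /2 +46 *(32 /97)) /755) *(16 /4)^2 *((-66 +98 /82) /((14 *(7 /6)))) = -4336224/3002635 = -1.44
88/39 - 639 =-24833/39 = -636.74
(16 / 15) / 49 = 16/735 = 0.02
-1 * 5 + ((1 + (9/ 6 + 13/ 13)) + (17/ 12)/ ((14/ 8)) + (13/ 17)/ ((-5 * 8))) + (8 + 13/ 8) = 15914/1785 = 8.92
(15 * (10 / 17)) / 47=150/799 = 0.19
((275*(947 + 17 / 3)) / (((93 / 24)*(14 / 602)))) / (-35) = -54073360/651 = -83062.00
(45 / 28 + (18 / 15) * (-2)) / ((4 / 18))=-999/280 = -3.57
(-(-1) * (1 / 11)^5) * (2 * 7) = 14/161051 = 0.00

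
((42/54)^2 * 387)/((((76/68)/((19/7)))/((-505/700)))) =-73831/180 = -410.17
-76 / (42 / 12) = -21.71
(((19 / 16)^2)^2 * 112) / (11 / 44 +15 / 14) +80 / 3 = 195.21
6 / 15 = 2/5 = 0.40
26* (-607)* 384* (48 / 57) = -96964608/19 = -5103400.42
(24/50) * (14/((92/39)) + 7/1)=714/115 = 6.21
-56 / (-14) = 4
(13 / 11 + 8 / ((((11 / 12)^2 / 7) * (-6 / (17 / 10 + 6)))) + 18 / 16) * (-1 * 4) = 36617/110 = 332.88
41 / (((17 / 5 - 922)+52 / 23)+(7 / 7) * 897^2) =4715/92424656 = 0.00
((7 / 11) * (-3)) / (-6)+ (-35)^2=26957/22 = 1225.32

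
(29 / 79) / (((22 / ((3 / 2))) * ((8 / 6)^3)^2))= 63423/14237696 = 0.00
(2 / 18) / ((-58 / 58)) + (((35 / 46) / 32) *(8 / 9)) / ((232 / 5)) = -0.11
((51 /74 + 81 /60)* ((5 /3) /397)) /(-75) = -503/4406700 = 0.00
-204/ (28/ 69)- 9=-511.71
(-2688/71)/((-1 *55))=2688/3905 = 0.69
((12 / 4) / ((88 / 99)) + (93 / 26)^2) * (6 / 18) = 7287/1352 = 5.39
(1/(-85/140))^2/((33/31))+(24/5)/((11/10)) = 65920/9537 = 6.91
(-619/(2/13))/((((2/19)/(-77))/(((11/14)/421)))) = 18500053/3368 = 5492.89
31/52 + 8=447/52 = 8.60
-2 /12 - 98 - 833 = -5587/6 = -931.17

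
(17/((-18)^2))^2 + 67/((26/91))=24617161/104976 = 234.50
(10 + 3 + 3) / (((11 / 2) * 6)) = 16/33 = 0.48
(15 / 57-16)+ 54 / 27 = -261/19 = -13.74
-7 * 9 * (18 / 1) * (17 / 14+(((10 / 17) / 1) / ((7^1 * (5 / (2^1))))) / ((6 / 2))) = -23625/17 = -1389.71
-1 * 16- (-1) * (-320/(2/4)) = -656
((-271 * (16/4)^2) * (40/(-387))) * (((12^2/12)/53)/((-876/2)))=-346880/1497303 = -0.23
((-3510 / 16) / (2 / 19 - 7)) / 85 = 6669/17816 = 0.37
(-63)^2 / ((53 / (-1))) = -74.89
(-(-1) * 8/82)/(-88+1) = -4/3567 = 0.00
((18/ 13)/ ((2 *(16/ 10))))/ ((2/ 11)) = 495/208 = 2.38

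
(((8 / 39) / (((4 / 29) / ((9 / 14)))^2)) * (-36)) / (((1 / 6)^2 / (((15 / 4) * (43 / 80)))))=-237265443/20384 = -11639.79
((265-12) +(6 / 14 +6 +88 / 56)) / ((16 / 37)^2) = 1395.74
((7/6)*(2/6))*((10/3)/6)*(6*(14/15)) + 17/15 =949/405 = 2.34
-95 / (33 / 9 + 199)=-15/32 = -0.47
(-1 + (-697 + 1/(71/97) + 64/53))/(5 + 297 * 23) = -2616889/25723868 = -0.10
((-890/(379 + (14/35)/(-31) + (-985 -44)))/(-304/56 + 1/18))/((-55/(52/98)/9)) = 4842045/218837542 = 0.02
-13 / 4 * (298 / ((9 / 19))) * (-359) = 13212277/18 = 734015.39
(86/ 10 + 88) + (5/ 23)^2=255632/2645 = 96.65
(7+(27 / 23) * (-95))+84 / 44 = -25961/253 = -102.61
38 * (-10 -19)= -1102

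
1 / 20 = 0.05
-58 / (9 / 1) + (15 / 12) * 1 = -187/36 = -5.19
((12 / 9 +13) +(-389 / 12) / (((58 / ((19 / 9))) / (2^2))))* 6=15055/261 = 57.68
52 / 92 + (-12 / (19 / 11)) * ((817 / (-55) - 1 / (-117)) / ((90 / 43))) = 191133677/3834675 = 49.84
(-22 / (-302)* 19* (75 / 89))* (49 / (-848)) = -768075/11396272 = -0.07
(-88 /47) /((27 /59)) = -5192/1269 = -4.09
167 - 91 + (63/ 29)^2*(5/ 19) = 1234249/15979 = 77.24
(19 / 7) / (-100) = -19/700 = -0.03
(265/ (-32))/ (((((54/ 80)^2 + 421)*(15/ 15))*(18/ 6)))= -13250/2022987 = -0.01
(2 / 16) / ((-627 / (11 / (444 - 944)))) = 1/228000 = 0.00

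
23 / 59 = 0.39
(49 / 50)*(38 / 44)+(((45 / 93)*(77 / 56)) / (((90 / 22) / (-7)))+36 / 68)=825497/3478200 = 0.24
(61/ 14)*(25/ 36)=1525/504 = 3.03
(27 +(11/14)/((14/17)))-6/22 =59681/2156 = 27.68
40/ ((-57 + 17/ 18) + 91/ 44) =-15840/21379 = -0.74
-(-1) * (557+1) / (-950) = -279/475 = -0.59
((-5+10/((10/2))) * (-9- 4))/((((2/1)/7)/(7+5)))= 1638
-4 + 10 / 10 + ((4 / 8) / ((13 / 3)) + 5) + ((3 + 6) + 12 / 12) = 315/26 = 12.12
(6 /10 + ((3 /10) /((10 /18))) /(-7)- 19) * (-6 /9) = 6467/525 = 12.32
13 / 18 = 0.72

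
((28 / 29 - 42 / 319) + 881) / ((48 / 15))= 1406525/5104 = 275.57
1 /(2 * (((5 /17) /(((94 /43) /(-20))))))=-0.19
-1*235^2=-55225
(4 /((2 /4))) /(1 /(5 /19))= 2.11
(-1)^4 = 1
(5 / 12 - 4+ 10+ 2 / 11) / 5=871/660 = 1.32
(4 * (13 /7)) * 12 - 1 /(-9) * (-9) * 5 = 589/7 = 84.14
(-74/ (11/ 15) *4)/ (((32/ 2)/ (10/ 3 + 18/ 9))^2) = -1480/33 = -44.85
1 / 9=0.11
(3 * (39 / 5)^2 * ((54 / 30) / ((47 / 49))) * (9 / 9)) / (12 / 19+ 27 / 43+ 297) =548011737/477202750 = 1.15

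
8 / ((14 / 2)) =8/7 = 1.14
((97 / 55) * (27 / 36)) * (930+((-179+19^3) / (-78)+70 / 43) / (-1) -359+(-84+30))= 97766203/122980 = 794.98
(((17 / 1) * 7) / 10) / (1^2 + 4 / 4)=119/20 = 5.95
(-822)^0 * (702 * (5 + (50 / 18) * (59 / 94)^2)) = 18901155/4418 = 4278.22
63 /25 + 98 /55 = 1183/275 = 4.30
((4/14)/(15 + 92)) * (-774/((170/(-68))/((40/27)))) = 2752/2247 = 1.22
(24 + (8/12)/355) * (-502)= -12832124/1065 = -12048.94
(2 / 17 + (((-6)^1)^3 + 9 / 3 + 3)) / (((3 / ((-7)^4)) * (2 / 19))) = -1595770.51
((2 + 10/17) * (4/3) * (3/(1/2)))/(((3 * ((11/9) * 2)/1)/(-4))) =-192/17 = -11.29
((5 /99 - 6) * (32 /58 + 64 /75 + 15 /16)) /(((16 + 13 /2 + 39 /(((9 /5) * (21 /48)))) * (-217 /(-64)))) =-1126472/19738125 = -0.06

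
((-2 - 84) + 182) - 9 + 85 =172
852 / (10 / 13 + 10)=2769/35 = 79.11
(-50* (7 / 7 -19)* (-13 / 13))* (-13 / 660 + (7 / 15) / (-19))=8325/209 = 39.83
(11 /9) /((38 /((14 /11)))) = 7/171 = 0.04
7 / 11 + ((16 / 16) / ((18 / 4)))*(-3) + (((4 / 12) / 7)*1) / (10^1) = -59/2310 = -0.03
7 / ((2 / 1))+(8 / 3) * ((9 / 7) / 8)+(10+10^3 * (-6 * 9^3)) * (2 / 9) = -122471225/126 = -971993.85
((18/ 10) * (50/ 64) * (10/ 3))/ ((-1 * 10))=-15/32 = -0.47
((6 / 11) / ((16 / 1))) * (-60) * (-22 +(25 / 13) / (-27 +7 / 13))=341685/7568 = 45.15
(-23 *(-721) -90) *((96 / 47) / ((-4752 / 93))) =-1022566/1551 = -659.29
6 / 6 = 1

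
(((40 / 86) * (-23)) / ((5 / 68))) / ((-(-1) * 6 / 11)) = -34408/129 = -266.73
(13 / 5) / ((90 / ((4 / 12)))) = 13/1350 = 0.01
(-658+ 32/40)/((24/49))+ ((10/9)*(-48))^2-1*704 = 143759/180 = 798.66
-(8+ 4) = -12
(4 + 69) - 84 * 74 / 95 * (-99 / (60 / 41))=4499.45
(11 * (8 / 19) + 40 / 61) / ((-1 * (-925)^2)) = -6128/991669375 = 0.00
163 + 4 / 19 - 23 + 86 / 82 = 110041/779 = 141.26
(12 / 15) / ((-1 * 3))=-4/15 = -0.27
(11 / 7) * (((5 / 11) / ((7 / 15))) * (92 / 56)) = 1725/686 = 2.51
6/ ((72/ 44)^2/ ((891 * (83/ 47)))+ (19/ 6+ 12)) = 3977028/10054171 = 0.40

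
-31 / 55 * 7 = -217/55 = -3.95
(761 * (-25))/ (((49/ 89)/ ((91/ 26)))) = -120944.64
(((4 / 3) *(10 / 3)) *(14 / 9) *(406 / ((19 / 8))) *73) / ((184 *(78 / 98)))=589.12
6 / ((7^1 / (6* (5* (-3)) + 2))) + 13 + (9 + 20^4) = 1119626/7 = 159946.57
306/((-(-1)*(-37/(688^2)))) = -144843264/37 = -3914682.81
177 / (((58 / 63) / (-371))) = -4137021/58 = -71327.95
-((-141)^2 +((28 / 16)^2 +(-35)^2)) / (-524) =337745/8384 = 40.28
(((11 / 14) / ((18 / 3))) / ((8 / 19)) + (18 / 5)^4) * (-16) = -70674497/26250 = -2692.36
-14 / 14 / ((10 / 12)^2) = -36/25 = -1.44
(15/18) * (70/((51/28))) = 4900/153 = 32.03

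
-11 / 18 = -0.61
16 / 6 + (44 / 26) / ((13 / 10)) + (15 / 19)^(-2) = 211909/38025 = 5.57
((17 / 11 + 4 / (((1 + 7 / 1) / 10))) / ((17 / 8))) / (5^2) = 576/4675 = 0.12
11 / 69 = 0.16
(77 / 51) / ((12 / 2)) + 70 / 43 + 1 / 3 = 29117/13158 = 2.21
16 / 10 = 8/5 = 1.60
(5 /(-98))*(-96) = 240/49 = 4.90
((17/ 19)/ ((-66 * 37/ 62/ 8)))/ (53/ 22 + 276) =-8432/12917625 = 0.00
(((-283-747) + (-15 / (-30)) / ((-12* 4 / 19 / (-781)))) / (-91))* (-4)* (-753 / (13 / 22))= 232037201/4732 = 49035.76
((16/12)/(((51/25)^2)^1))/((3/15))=1.60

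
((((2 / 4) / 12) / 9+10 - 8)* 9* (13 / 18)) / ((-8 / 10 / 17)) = -478465/1728 = -276.89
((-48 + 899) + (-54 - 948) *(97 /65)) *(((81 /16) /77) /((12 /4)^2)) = -376911/80080 = -4.71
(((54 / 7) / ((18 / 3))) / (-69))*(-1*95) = 285/161 = 1.77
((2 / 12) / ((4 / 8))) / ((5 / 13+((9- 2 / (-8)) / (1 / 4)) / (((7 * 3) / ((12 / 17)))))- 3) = -1547/6366 = -0.24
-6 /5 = -1.20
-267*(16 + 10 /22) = -48327/11 = -4393.36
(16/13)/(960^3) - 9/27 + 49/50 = 464855041/718848000 = 0.65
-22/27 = -0.81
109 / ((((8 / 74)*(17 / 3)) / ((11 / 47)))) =133089/3196 = 41.64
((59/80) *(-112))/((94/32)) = -6608/235 = -28.12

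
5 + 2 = 7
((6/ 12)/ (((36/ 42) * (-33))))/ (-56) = 1/3168 = 0.00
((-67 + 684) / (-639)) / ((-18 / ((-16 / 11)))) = -4936/63261 = -0.08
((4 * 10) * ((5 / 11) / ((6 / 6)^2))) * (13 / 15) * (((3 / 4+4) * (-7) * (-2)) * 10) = 345800/33 = 10478.79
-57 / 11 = -5.18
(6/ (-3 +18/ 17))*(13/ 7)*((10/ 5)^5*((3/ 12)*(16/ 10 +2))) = -63648/385 = -165.32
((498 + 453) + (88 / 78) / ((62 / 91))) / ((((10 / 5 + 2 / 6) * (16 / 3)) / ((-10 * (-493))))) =655174815/1736 = 377404.85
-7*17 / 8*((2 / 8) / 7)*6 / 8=-51/128 = -0.40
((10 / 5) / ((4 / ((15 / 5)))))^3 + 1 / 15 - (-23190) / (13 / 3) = 8353769/1560 = 5354.98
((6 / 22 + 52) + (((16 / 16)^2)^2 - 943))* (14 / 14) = -9787/11 = -889.73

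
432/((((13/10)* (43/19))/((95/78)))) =1299600/7267 = 178.84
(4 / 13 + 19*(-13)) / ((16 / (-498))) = 798543/104 = 7678.30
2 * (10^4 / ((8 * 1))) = 2500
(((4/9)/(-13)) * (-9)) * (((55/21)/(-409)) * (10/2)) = -1100/111657 = -0.01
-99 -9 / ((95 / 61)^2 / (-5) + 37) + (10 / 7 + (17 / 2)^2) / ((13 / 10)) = -526358507/12364352 = -42.57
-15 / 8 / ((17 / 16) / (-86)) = 2580/17 = 151.76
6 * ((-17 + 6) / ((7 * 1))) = -66/7 = -9.43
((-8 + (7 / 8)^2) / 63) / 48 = -463/193536 = 0.00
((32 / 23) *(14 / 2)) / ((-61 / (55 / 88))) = -140/1403 = -0.10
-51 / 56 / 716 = -51/40096 = 0.00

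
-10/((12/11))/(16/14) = -385/48 = -8.02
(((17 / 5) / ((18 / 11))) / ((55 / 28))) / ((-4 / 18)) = -119/25 = -4.76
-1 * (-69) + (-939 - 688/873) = -760198/873 = -870.79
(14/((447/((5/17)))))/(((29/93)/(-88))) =-190960/73457 = -2.60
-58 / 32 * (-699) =1266.94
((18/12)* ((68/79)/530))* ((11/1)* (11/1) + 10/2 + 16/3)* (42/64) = 70329/334960 = 0.21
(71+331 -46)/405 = 356/405 = 0.88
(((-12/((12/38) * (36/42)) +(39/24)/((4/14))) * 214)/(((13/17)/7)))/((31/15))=-118098575/3224 = -36631.07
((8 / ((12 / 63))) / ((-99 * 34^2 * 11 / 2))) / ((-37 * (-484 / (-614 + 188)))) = 497/313112426 = 0.00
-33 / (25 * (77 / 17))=-0.29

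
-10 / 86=-5/43 = -0.12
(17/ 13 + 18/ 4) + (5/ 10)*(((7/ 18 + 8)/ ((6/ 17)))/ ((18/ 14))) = 380369/25272 = 15.05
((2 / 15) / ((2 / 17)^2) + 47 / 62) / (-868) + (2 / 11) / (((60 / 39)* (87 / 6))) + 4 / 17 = 126663797/547207815 = 0.23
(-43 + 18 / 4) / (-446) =77/892 = 0.09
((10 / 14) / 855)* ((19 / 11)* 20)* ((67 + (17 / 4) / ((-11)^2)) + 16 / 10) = 1.98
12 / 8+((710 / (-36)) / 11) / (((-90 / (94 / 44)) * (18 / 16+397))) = 93655229/62432370 = 1.50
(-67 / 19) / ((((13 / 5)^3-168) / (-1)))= -8375/357257 = -0.02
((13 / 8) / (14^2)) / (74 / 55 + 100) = 715/8740032 = 0.00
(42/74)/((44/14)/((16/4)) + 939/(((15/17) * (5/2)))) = 7350/5522731 = 0.00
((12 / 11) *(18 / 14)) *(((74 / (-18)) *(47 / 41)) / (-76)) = 5217/59983 = 0.09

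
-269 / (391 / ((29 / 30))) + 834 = 9775019/11730 = 833.33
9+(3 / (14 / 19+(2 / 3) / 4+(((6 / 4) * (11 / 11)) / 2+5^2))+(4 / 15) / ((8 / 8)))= 854963/91155 = 9.38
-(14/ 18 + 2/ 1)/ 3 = -25/27 = -0.93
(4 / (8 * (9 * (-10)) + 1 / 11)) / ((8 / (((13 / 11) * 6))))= -39/7919 = 0.00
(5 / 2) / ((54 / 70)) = 175/54 = 3.24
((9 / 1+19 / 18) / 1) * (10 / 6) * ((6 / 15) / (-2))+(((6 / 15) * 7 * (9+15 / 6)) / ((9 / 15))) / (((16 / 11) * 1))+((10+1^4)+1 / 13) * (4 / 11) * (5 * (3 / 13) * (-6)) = 4543889/803088 = 5.66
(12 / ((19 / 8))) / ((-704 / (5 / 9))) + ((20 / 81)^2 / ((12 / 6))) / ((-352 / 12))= -4595/914166 = -0.01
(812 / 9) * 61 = 49532/9 = 5503.56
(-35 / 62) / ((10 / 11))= -77/124 = -0.62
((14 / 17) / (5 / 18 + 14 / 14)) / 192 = 21/6256 = 0.00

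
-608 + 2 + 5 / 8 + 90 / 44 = -53093/88 = -603.33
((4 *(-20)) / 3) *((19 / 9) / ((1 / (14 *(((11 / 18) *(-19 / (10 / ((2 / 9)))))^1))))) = 444752/2187 = 203.36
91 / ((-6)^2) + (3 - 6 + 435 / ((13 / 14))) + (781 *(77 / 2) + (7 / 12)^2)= 57164945/1872 = 30536.83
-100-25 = -125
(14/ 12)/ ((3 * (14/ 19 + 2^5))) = 133/11196 = 0.01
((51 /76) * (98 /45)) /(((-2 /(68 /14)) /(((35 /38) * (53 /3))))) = -750533/12996 = -57.75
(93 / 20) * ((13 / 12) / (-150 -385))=-403/42800 = -0.01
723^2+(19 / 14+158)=7320437/14 = 522888.36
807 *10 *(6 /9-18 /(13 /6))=-801620/13 = -61663.08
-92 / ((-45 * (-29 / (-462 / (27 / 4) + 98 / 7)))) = 9016/2349 = 3.84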